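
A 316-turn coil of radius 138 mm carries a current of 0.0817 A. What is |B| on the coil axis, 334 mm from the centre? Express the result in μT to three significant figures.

For an N-turn flat coil, B = Nμ₀IR²/[2(R²+z²)^(3/2)] with R = 0.138 m, z = 0.334 m.
B = 316 × 2.07×10⁻⁸ T = 6.55×10⁻⁶ T.

B ≈ 6.55 μT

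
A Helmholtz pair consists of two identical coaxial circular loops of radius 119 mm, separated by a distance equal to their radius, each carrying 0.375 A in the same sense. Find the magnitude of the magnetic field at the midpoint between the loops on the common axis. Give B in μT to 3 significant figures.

B ≈ 2.83 μT

Each loop contributes B = μ₀IR²/[2(R²+z²)^(3/2)] on the axis, with z measured from that loop.
Loop 1 (z = 0.0595 m): B₁ = 1.42×10⁻⁶ T. Loop 2 (z = 0.0595 m): B₂ = 1.42×10⁻⁶ T.
The fields add: B = B₁ + B₂ = 2.83×10⁻⁶ T.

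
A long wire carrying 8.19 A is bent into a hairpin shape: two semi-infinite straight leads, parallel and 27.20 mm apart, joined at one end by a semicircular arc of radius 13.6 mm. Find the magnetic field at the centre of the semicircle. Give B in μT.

B ≈ 310 μT

The semicircular arc contributes B_arc = μ₀I·π/(4πR) = μ₀I/(4R) = 1.89×10⁻⁴ T.
Each semi-infinite lead is at perpendicular distance R = 0.0136 m from the centre, with the perpendicular foot at its near end, so it contributes μ₀I/(4πR); both point the same way, together 1.20×10⁻⁴ T.
Arc and leads all point the same direction: B = 1.89×10⁻⁴ + 1.20×10⁻⁴ = 3.10×10⁻⁴ T.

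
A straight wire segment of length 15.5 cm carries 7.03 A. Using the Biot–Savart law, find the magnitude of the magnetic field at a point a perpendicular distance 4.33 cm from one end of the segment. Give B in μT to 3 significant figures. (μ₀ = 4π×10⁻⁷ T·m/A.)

B ≈ 15.6 μT

For a finite straight segment, B = (μ₀I/4πd)(sinθ₁ + sinθ₂), where θ₁, θ₂ are the angles from the perpendicular to each end.
The perpendicular foot is at one end, so the two end-offsets along the wire are 0 and L = 0.155 m.
sinθ₁ = 0/√(0²+0.0433²) = 0.0000; sinθ₂ = 0.155/√(0.155²+0.0433²) = 0.9631.
B = (4π×10⁻⁷ × 7.03) / (4π × 0.0433) × (0.0000 + 0.9631) = 1.56×10⁻⁵ T.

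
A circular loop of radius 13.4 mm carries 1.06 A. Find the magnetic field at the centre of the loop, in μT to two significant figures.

At the centre of a circular loop the Biot–Savart law gives B = μ₀I/(2R).
B = (4π×10⁻⁷ × 1.06) / (2 × 0.0134) = 4.97×10⁻⁵ T.

B ≈ 50 μT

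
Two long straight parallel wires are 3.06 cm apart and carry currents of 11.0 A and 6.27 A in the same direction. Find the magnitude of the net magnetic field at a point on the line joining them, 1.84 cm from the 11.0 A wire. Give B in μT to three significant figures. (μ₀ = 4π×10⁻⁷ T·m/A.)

Each long wire gives B = μ₀I/(2πd). Distances are d₁ = 0.0184 m and d₂ = 0.0122 m.
B₁ = 1.20×10⁻⁴ T, B₂ = 1.03×10⁻⁴ T.
Between parallel currents the two contributions point in opposite directions, so they subtract. B = |B₁ − B₂| = |1.20×10⁻⁴ − 1.03×10⁻⁴| = 1.68×10⁻⁵ T.

B ≈ 16.8 μT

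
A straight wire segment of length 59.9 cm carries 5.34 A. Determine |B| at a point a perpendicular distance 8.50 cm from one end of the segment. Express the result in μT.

For a finite straight segment, B = (μ₀I/4πd)(sinθ₁ + sinθ₂), where θ₁, θ₂ are the angles from the perpendicular to each end.
The perpendicular foot is at one end, so the two end-offsets along the wire are 0 and L = 0.599 m.
sinθ₁ = 0/√(0²+0.085²) = 0.0000; sinθ₂ = 0.599/√(0.599²+0.085²) = 0.9901.
B = (4π×10⁻⁷ × 5.34) / (4π × 0.085) × (0.0000 + 0.9901) = 6.22×10⁻⁶ T.

B ≈ 6.22 μT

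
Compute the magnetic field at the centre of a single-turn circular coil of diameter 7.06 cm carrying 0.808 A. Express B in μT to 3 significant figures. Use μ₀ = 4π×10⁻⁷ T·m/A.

B ≈ 14.4 μT

At the centre of a circular loop the Biot–Savart law gives B = μ₀I/(2R) (so R = 0.0353 m).
B = (4π×10⁻⁷ × 0.808) / (2 × 0.0353) = 1.44×10⁻⁵ T.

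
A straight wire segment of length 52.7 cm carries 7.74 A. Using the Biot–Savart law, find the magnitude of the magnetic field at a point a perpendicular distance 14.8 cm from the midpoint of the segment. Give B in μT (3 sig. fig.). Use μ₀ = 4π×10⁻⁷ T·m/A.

For a finite straight segment, B = (μ₀I/4πd)(sinθ₁ + sinθ₂), where θ₁, θ₂ are the angles from the perpendicular to each end.
The perpendicular from the point meets the wire at its midpoint, so each end is L/2 = 0.2635 m away along the wire.
sinθ₁ = 0.2635/√(0.2635²+0.148²) = 0.8719; sinθ₂ = 0.2635/√(0.2635²+0.148²) = 0.8719.
B = (4π×10⁻⁷ × 7.74) / (4π × 0.148) × (0.8719 + 0.8719) = 9.12×10⁻⁶ T.

B ≈ 9.12 μT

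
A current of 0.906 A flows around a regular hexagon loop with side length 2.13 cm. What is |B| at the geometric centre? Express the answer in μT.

Each side is a finite straight segment at perpendicular distance d = a/(2 tan(π/6)) = 0.01845 m from the centre, with end-angles ±π/6.
One side contributes B₁ = (μ₀I/4πd)·2 sin(π/6) = 4.91×10⁻⁶ T.
All 6 sides add in the same direction: B = 6 × 4.91×10⁻⁶ = 2.95×10⁻⁵ T.

B ≈ 29.5 μT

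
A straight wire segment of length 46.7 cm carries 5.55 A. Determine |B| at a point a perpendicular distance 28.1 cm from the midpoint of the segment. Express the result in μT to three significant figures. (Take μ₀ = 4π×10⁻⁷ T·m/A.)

B ≈ 2.52 μT

For a finite straight segment, B = (μ₀I/4πd)(sinθ₁ + sinθ₂), where θ₁, θ₂ are the angles from the perpendicular to each end.
The perpendicular from the point meets the wire at its midpoint, so each end is L/2 = 0.2335 m away along the wire.
sinθ₁ = 0.2335/√(0.2335²+0.281²) = 0.6391; sinθ₂ = 0.2335/√(0.2335²+0.281²) = 0.6391.
B = (4π×10⁻⁷ × 5.55) / (4π × 0.281) × (0.6391 + 0.6391) = 2.52×10⁻⁶ T.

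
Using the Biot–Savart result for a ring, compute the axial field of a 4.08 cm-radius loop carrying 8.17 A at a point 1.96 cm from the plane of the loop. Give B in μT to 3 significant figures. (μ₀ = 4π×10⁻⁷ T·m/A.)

B ≈ 92.1 μT

On the axis of a circular loop, B = μ₀IR² / [2(R²+z²)^(3/2)].
R² + z² = (0.0408)² + (0.0196)² = 0.002049 m², and (R²+z²)^(3/2) = 9.27×10⁻⁵ m³.
B = (4π×10⁻⁷ × 8.17 × 0.001665) / (2 × 9.27×10⁻⁵) = 9.21×10⁻⁵ T.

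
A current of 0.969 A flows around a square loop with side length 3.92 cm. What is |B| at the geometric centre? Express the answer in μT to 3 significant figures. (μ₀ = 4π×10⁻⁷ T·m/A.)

Each side is a finite straight segment at perpendicular distance d = a/(2 tan(π/4)) = 0.0196 m from the centre, with end-angles ±π/4.
One side contributes B₁ = (μ₀I/4πd)·2 sin(π/4) = 6.99×10⁻⁶ T.
All 4 sides add in the same direction: B = 4 × 6.99×10⁻⁶ = 2.80×10⁻⁵ T.

B ≈ 28.0 μT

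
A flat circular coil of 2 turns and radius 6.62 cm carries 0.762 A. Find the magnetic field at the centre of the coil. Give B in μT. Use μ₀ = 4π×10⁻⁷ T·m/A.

B ≈ 14.5 μT

For an N-turn flat coil, B = Nμ₀I/(2R) with R = 0.0662 m.
B = 2 × 7.23×10⁻⁶ T = 1.45×10⁻⁵ T.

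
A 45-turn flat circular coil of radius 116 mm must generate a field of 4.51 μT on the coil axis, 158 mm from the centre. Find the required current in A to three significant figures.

For an N-turn coil, B = Nμ₀IR²/[2(R²+z²)^(3/2)] with R = 0.116 m, z = 0.158 m, so I = 2B(R²+z²)^(3/2)/(Nμ₀R²) = 2 × 4.51×10⁻⁶ × 7.53×10⁻³ / (45 × 4π×10⁻⁷ × 0.01346) = 8.93×10⁻² A.

I ≈ 0.0893 A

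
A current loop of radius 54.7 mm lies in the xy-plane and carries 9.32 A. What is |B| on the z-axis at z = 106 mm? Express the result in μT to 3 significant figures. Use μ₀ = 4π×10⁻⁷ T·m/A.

B ≈ 10.3 μT

On the axis of a circular loop, B = μ₀IR² / [2(R²+z²)^(3/2)].
R² + z² = (0.0547)² + (0.106)² = 0.01423 m², and (R²+z²)^(3/2) = 1.70×10⁻³ m³.
B = (4π×10⁻⁷ × 9.32 × 0.002992) / (2 × 1.70×10⁻³) = 1.03×10⁻⁵ T.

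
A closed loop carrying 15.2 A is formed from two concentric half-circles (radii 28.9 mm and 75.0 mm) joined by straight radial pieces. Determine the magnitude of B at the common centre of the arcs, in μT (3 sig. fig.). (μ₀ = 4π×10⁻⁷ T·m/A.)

B ≈ 102 μT

The radial connectors point toward the centre, so dl × r̂ = 0 and they contribute nothing.
Each semicircle gives μ₀I/(4R): inner arc 1.65×10⁻⁴ T, outer arc 6.37×10⁻⁵ T.
The two arcs carry current in opposite angular senses, so their fields oppose: B = |1.65×10⁻⁴ − 6.37×10⁻⁵| = 1.02×10⁻⁴ T.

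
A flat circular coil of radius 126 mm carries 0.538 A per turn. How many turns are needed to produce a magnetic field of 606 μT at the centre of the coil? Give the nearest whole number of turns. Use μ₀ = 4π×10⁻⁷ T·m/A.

For an N-turn coil, B = Nμ₀I/(2R). A single turn gives B₁ = 2.68×10⁻⁶ T with R = 0.126 m.
N = B/B₁ = 6.06×10⁻⁴ / 2.68×10⁻⁶ = 225.88.

N = 226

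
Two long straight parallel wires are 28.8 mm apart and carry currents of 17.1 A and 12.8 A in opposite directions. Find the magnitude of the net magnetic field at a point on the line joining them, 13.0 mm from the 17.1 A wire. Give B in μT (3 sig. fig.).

Each long wire gives B = μ₀I/(2πd). Distances are d₁ = 0.013 m and d₂ = 0.0158 m.
B₁ = 2.63×10⁻⁴ T, B₂ = 1.62×10⁻⁴ T.
Between antiparallel currents both contributions point the same way, so they add. B = B₁ + B₂ = 2.63×10⁻⁴ + 1.62×10⁻⁴ = 4.25×10⁻⁴ T.

B ≈ 425 μT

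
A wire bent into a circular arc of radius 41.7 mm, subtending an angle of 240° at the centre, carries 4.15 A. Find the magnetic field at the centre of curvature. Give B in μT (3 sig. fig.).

B ≈ 41.7 μT

The Biot–Savart field of a circular arc at its centre is B = μ₀Iφ/(4πR), with φ = 4.189 rad.
B = (4π×10⁻⁷ × 4.15 × 4.189) / (4π × 0.0417) = 4.17×10⁻⁵ T.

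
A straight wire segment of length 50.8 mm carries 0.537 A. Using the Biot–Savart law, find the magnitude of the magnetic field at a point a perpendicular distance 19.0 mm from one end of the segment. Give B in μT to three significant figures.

For a finite straight segment, B = (μ₀I/4πd)(sinθ₁ + sinθ₂), where θ₁, θ₂ are the angles from the perpendicular to each end.
The perpendicular foot is at one end, so the two end-offsets along the wire are 0 and L = 0.0508 m.
sinθ₁ = 0/√(0²+0.019²) = 0.0000; sinθ₂ = 0.0508/√(0.0508²+0.019²) = 0.9366.
B = (4π×10⁻⁷ × 0.537) / (4π × 0.019) × (0.0000 + 0.9366) = 2.65×10⁻⁶ T.

B ≈ 2.65 μT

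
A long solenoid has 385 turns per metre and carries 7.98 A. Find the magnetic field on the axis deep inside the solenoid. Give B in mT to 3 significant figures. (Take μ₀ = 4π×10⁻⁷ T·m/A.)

Inside a long solenoid, B = μ₀nI with n = 385 turns/m.
B = 4π×10⁻⁷ × 385 × 7.98 = 3.86×10⁻³ T.

B ≈ 3.86 mT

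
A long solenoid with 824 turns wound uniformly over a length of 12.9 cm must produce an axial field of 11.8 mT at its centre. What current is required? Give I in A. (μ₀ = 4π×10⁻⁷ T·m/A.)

Inside a long solenoid B = μ₀nI with n = 6388 m⁻¹, so I = B/(μ₀n).
I = 1.18×10⁻² / (4π×10⁻⁷ × 6388) = 1.47 A.

I ≈ 1.47 A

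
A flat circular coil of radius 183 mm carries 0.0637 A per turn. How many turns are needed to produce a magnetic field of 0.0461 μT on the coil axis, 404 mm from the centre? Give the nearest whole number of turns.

N = 3

For an N-turn coil, B = Nμ₀IR²/[2(R²+z²)^(3/2)]. A single turn gives B₁ = 1.54×10⁻⁸ T with R = 0.183 m, z = 0.404 m.
N = B/B₁ = 4.61×10⁻⁸ / 1.54×10⁻⁸ = 3.00.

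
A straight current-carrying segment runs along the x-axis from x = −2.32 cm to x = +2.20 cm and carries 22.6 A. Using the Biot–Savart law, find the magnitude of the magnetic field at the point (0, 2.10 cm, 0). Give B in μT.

For a finite straight segment, B = (μ₀I/4πd)(sinθ₁ + sinθ₂), where θ₁, θ₂ are the angles from the perpendicular to each end.
The perpendicular distance is d = 0.021 m; the end-offsets along the wire are a = 0.0232 m and b = 0.022 m.
sinθ₁ = 0.0232/√(0.0232²+0.021²) = 0.7414; sinθ₂ = 0.022/√(0.022²+0.021²) = 0.7234.
B = (4π×10⁻⁷ × 22.6) / (4π × 0.021) × (0.7414 + 0.7234) = 1.58×10⁻⁴ T.

B ≈ 158 μT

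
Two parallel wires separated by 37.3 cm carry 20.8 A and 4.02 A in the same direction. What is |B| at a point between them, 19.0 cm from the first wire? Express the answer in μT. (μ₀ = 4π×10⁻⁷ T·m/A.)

B ≈ 17.5 μT

Each long wire gives B = μ₀I/(2πd). Distances are d₁ = 0.19 m and d₂ = 0.183 m.
B₁ = 2.19×10⁻⁵ T, B₂ = 4.39×10⁻⁶ T.
Between parallel currents the two contributions point in opposite directions, so they subtract. B = |B₁ − B₂| = |2.19×10⁻⁵ − 4.39×10⁻⁶| = 1.75×10⁻⁵ T.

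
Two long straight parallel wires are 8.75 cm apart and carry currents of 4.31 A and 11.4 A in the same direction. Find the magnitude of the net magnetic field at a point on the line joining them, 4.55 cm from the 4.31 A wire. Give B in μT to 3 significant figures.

Each long wire gives B = μ₀I/(2πd). Distances are d₁ = 0.0455 m and d₂ = 0.042 m.
B₁ = 1.89×10⁻⁵ T, B₂ = 5.43×10⁻⁵ T.
Between parallel currents the two contributions point in opposite directions, so they subtract. B = |B₁ − B₂| = |1.89×10⁻⁵ − 5.43×10⁻⁵| = 3.53×10⁻⁵ T.

B ≈ 35.3 μT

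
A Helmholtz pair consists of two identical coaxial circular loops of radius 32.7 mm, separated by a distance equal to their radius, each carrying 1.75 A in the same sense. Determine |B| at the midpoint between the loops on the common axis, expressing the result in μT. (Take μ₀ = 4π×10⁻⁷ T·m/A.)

B ≈ 48.1 μT

Each loop contributes B = μ₀IR²/[2(R²+z²)^(3/2)] on the axis, with z measured from that loop.
Loop 1 (z = 0.01635 m): B₁ = 2.41×10⁻⁵ T. Loop 2 (z = 0.01635 m): B₂ = 2.41×10⁻⁵ T.
The fields add: B = B₁ + B₂ = 4.81×10⁻⁵ T.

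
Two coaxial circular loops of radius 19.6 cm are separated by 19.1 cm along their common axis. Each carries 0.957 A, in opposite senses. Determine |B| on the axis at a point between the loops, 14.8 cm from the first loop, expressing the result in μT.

Each loop contributes B = μ₀IR²/[2(R²+z²)^(3/2)] on the axis, with z measured from that loop.
Loop 1 (z = 0.148 m): B₁ = 1.56×10⁻⁶ T. Loop 2 (z = 0.043 m): B₂ = 2.86×10⁻⁶ T.
The fields oppose: B = |B₁ − B₂| = 1.30×10⁻⁶ T.

B ≈ 1.30 μT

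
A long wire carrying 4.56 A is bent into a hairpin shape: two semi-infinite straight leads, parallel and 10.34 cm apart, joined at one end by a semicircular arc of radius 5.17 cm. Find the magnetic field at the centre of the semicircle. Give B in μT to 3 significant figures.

B ≈ 45.3 μT

The semicircular arc contributes B_arc = μ₀I·π/(4πR) = μ₀I/(4R) = 2.77×10⁻⁵ T.
Each semi-infinite lead is at perpendicular distance R = 0.0517 m from the centre, with the perpendicular foot at its near end, so it contributes μ₀I/(4πR); both point the same way, together 1.76×10⁻⁵ T.
Arc and leads all point the same direction: B = 2.77×10⁻⁵ + 1.76×10⁻⁵ = 4.53×10⁻⁵ T.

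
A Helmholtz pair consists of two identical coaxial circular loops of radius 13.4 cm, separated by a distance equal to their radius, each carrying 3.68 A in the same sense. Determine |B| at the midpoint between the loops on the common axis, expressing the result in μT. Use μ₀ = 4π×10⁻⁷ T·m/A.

Each loop contributes B = μ₀IR²/[2(R²+z²)^(3/2)] on the axis, with z measured from that loop.
Loop 1 (z = 0.067 m): B₁ = 1.23×10⁻⁵ T. Loop 2 (z = 0.067 m): B₂ = 1.23×10⁻⁵ T.
The fields add: B = B₁ + B₂ = 2.47×10⁻⁵ T.

B ≈ 24.7 μT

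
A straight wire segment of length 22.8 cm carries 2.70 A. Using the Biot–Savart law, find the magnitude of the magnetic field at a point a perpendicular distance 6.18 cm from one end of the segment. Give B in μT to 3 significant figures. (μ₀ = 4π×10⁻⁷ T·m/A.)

For a finite straight segment, B = (μ₀I/4πd)(sinθ₁ + sinθ₂), where θ₁, θ₂ are the angles from the perpendicular to each end.
The perpendicular foot is at one end, so the two end-offsets along the wire are 0 and L = 0.228 m.
sinθ₁ = 0/√(0²+0.0618²) = 0.0000; sinθ₂ = 0.228/√(0.228²+0.0618²) = 0.9652.
B = (4π×10⁻⁷ × 2.70) / (4π × 0.0618) × (0.0000 + 0.9652) = 4.22×10⁻⁶ T.

B ≈ 4.22 μT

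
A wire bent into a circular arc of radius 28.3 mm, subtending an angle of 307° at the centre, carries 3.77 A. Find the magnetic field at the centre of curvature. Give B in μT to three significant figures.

The Biot–Savart field of a circular arc at its centre is B = μ₀Iφ/(4πR), with φ = 5.358 rad.
B = (4π×10⁻⁷ × 3.77 × 5.358) / (4π × 0.0283) = 7.14×10⁻⁵ T.

B ≈ 71.4 μT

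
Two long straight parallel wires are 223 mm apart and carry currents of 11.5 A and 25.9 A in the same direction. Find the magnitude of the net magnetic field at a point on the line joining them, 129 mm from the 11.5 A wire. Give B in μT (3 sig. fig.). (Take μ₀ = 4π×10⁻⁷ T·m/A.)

B ≈ 37.3 μT

Each long wire gives B = μ₀I/(2πd). Distances are d₁ = 0.129 m and d₂ = 0.094 m.
B₁ = 1.78×10⁻⁵ T, B₂ = 5.51×10⁻⁵ T.
Between parallel currents the two contributions point in opposite directions, so they subtract. B = |B₁ − B₂| = |1.78×10⁻⁵ − 5.51×10⁻⁵| = 3.73×10⁻⁵ T.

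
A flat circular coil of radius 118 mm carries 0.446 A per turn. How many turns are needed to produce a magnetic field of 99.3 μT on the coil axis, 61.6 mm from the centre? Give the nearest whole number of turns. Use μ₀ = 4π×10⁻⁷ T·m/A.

For an N-turn coil, B = Nμ₀IR²/[2(R²+z²)^(3/2)]. A single turn gives B₁ = 1.65×10⁻⁶ T with R = 0.118 m, z = 0.0616 m.
N = B/B₁ = 9.93×10⁻⁵ / 1.65×10⁻⁶ = 60.02.

N = 60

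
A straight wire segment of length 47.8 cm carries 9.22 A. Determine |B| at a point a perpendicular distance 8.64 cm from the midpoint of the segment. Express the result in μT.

B ≈ 20.1 μT

For a finite straight segment, B = (μ₀I/4πd)(sinθ₁ + sinθ₂), where θ₁, θ₂ are the angles from the perpendicular to each end.
The perpendicular from the point meets the wire at its midpoint, so each end is L/2 = 0.239 m away along the wire.
sinθ₁ = 0.239/√(0.239²+0.0864²) = 0.9404; sinθ₂ = 0.239/√(0.239²+0.0864²) = 0.9404.
B = (4π×10⁻⁷ × 9.22) / (4π × 0.0864) × (0.9404 + 0.9404) = 2.01×10⁻⁵ T.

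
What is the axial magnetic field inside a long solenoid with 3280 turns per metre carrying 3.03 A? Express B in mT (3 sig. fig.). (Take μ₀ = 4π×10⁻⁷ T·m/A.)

B ≈ 12.5 mT

Inside a long solenoid, B = μ₀nI with n = 3280 turns/m.
B = 4π×10⁻⁷ × 3280 × 3.03 = 1.25×10⁻² T.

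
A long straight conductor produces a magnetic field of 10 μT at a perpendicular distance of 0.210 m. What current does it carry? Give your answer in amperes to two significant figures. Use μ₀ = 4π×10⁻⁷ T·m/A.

For a long straight wire B = μ₀I/(2πd), so I = 2πdB/μ₀.
I = 2π × 0.21 × 1.00×10⁻⁵ / (4π×10⁻⁷) = 10.5 A.

I ≈ 10 A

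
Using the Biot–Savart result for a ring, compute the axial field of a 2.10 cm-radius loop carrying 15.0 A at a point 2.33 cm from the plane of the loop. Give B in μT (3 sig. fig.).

B ≈ 135 μT

On the axis of a circular loop, B = μ₀IR² / [2(R²+z²)^(3/2)].
R² + z² = (0.021)² + (0.0233)² = 0.0009839 m², and (R²+z²)^(3/2) = 3.09×10⁻⁵ m³.
B = (4π×10⁻⁷ × 15.0 × 0.000441) / (2 × 3.09×10⁻⁵) = 1.35×10⁻⁴ T.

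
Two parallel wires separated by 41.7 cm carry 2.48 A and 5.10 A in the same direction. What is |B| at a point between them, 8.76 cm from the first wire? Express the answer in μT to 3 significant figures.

Each long wire gives B = μ₀I/(2πd). Distances are d₁ = 0.0876 m and d₂ = 0.3294 m.
B₁ = 5.66×10⁻⁶ T, B₂ = 3.10×10⁻⁶ T.
Between parallel currents the two contributions point in opposite directions, so they subtract. B = |B₁ − B₂| = |5.66×10⁻⁶ − 3.10×10⁻⁶| = 2.57×10⁻⁶ T.

B ≈ 2.57 μT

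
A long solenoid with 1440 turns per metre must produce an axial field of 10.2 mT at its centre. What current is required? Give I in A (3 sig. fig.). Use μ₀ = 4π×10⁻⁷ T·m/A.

I ≈ 5.64 A

Inside a long solenoid B = μ₀nI with n = 1440 m⁻¹, so I = B/(μ₀n).
I = 1.02×10⁻² / (4π×10⁻⁷ × 1440) = 5.64 A.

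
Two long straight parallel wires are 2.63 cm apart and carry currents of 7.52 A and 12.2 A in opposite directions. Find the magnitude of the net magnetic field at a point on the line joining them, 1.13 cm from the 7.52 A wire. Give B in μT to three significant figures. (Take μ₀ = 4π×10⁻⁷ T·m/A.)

Each long wire gives B = μ₀I/(2πd). Distances are d₁ = 0.0113 m and d₂ = 0.015 m.
B₁ = 1.33×10⁻⁴ T, B₂ = 1.63×10⁻⁴ T.
Between antiparallel currents both contributions point the same way, so they add. B = B₁ + B₂ = 1.33×10⁻⁴ + 1.63×10⁻⁴ = 2.96×10⁻⁴ T.

B ≈ 296 μT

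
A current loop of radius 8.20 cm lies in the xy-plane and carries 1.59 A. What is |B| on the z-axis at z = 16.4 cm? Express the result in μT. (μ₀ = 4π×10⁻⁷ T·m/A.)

On the axis of a circular loop, B = μ₀IR² / [2(R²+z²)^(3/2)].
R² + z² = (0.082)² + (0.164)² = 0.03362 m², and (R²+z²)^(3/2) = 6.16×10⁻³ m³.
B = (4π×10⁻⁷ × 1.59 × 0.006724) / (2 × 6.16×10⁻³) = 1.09×10⁻⁶ T.

B ≈ 1.09 μT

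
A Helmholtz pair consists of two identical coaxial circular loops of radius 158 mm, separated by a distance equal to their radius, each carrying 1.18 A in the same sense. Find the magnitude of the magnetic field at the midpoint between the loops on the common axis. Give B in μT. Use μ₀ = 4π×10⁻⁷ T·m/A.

B ≈ 6.72 μT

Each loop contributes B = μ₀IR²/[2(R²+z²)^(3/2)] on the axis, with z measured from that loop.
Loop 1 (z = 0.079 m): B₁ = 3.36×10⁻⁶ T. Loop 2 (z = 0.079 m): B₂ = 3.36×10⁻⁶ T.
The fields add: B = B₁ + B₂ = 6.72×10⁻⁶ T.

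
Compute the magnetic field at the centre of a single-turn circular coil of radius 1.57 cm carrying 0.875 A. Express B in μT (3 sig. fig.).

At the centre of a circular loop the Biot–Savart law gives B = μ₀I/(2R).
B = (4π×10⁻⁷ × 0.875) / (2 × 0.0157) = 3.50×10⁻⁵ T.

B ≈ 35.0 μT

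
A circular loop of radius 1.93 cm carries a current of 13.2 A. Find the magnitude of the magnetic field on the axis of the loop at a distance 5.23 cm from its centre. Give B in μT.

B ≈ 17.8 μT

On the axis of a circular loop, B = μ₀IR² / [2(R²+z²)^(3/2)].
R² + z² = (0.0193)² + (0.0523)² = 0.003108 m², and (R²+z²)^(3/2) = 1.73×10⁻⁴ m³.
B = (4π×10⁻⁷ × 13.2 × 0.0003725) / (2 × 1.73×10⁻⁴) = 1.78×10⁻⁵ T.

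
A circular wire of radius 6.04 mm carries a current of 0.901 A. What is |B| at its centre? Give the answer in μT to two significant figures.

At the centre of a circular loop the Biot–Savart law gives B = μ₀I/(2R).
B = (4π×10⁻⁷ × 0.901) / (2 × 0.00604) = 9.37×10⁻⁵ T.

B ≈ 94 μT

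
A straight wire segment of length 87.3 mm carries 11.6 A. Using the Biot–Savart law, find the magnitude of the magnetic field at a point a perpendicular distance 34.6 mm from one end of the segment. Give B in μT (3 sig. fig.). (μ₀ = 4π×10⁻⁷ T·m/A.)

B ≈ 31.2 μT

For a finite straight segment, B = (μ₀I/4πd)(sinθ₁ + sinθ₂), where θ₁, θ₂ are the angles from the perpendicular to each end.
The perpendicular foot is at one end, so the two end-offsets along the wire are 0 and L = 0.0873 m.
sinθ₁ = 0/√(0²+0.0346²) = 0.0000; sinθ₂ = 0.0873/√(0.0873²+0.0346²) = 0.9296.
B = (4π×10⁻⁷ × 11.6) / (4π × 0.0346) × (0.0000 + 0.9296) = 3.12×10⁻⁵ T.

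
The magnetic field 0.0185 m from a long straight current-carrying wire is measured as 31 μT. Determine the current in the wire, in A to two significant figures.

For a long straight wire B = μ₀I/(2πd), so I = 2πdB/μ₀.
I = 2π × 0.0185 × 3.10×10⁻⁵ / (4π×10⁻⁷) = 2.87 A.

I ≈ 2.9 A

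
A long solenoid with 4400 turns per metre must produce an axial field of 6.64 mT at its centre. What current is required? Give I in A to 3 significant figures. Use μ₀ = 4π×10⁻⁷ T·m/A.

I ≈ 1.20 A

Inside a long solenoid B = μ₀nI with n = 4400 m⁻¹, so I = B/(μ₀n).
I = 6.64×10⁻³ / (4π×10⁻⁷ × 4400) = 1.20 A.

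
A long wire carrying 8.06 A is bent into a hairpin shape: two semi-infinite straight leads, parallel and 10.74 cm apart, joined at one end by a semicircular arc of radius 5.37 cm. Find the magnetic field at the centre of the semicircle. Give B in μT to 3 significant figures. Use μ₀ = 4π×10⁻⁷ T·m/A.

The semicircular arc contributes B_arc = μ₀I·π/(4πR) = μ₀I/(4R) = 4.72×10⁻⁵ T.
Each semi-infinite lead is at perpendicular distance R = 0.0537 m from the centre, with the perpendicular foot at its near end, so it contributes μ₀I/(4πR); both point the same way, together 3.00×10⁻⁵ T.
Arc and leads all point the same direction: B = 4.72×10⁻⁵ + 3.00×10⁻⁵ = 7.72×10⁻⁵ T.

B ≈ 77.2 μT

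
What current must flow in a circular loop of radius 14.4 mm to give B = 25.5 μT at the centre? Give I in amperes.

I ≈ 0.584 A

At the centre of a circular loop B = μ₀I/(2R), so I = 2RB/μ₀.
With R = 0.0144 m, I = 2 × 0.0144 × 2.55×10⁻⁵ / (4π×10⁻⁷) = 0.584 A.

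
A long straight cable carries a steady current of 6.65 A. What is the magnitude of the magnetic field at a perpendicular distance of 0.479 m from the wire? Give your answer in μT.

For an infinitely long straight wire, B = μ₀I/(2πd).
B = (4π×10⁻⁷ × 6.65) / (2π × 0.479) = 2.78×10⁻⁶ T.

B ≈ 2.78 μT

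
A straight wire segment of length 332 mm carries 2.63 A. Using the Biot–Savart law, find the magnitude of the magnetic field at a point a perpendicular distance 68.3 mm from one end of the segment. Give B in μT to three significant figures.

For a finite straight segment, B = (μ₀I/4πd)(sinθ₁ + sinθ₂), where θ₁, θ₂ are the angles from the perpendicular to each end.
The perpendicular foot is at one end, so the two end-offsets along the wire are 0 and L = 0.332 m.
sinθ₁ = 0/√(0²+0.0683²) = 0.0000; sinθ₂ = 0.332/√(0.332²+0.0683²) = 0.9795.
B = (4π×10⁻⁷ × 2.63) / (4π × 0.0683) × (0.0000 + 0.9795) = 3.77×10⁻⁶ T.

B ≈ 3.77 μT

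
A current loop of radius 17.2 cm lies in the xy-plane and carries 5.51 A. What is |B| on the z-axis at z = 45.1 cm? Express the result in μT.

On the axis of a circular loop, B = μ₀IR² / [2(R²+z²)^(3/2)].
R² + z² = (0.172)² + (0.451)² = 0.233 m², and (R²+z²)^(3/2) = 0.112 m³.
B = (4π×10⁻⁷ × 5.51 × 0.02958) / (2 × 0.112) = 9.11×10⁻⁷ T.

B ≈ 0.911 μT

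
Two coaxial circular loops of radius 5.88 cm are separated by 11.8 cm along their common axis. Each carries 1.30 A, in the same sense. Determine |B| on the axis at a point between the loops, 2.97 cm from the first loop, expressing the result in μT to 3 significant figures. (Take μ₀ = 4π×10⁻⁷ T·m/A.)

B ≈ 12.2 μT

Each loop contributes B = μ₀IR²/[2(R²+z²)^(3/2)] on the axis, with z measured from that loop.
Loop 1 (z = 0.0297 m): B₁ = 9.88×10⁻⁶ T. Loop 2 (z = 0.0883 m): B₂ = 2.37×10⁻⁶ T.
The fields add: B = B₁ + B₂ = 1.22×10⁻⁵ T.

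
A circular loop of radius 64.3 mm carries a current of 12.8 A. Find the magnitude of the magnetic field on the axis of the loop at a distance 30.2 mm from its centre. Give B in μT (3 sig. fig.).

B ≈ 92.8 μT

On the axis of a circular loop, B = μ₀IR² / [2(R²+z²)^(3/2)].
R² + z² = (0.0643)² + (0.0302)² = 0.005047 m², and (R²+z²)^(3/2) = 3.59×10⁻⁴ m³.
B = (4π×10⁻⁷ × 12.8 × 0.004134) / (2 × 3.59×10⁻⁴) = 9.28×10⁻⁵ T.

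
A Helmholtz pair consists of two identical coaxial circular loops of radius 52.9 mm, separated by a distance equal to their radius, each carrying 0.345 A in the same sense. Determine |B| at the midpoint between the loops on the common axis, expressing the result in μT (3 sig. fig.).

Each loop contributes B = μ₀IR²/[2(R²+z²)^(3/2)] on the axis, with z measured from that loop.
Loop 1 (z = 0.02645 m): B₁ = 2.93×10⁻⁶ T. Loop 2 (z = 0.02645 m): B₂ = 2.93×10⁻⁶ T.
The fields add: B = B₁ + B₂ = 5.86×10⁻⁶ T.

B ≈ 5.86 μT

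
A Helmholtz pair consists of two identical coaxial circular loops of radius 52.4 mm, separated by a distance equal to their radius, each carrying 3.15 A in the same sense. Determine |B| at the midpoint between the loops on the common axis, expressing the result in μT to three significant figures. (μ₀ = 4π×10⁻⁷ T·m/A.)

B ≈ 54.1 μT

Each loop contributes B = μ₀IR²/[2(R²+z²)^(3/2)] on the axis, with z measured from that loop.
Loop 1 (z = 0.0262 m): B₁ = 2.70×10⁻⁵ T. Loop 2 (z = 0.0262 m): B₂ = 2.70×10⁻⁵ T.
The fields add: B = B₁ + B₂ = 5.41×10⁻⁵ T.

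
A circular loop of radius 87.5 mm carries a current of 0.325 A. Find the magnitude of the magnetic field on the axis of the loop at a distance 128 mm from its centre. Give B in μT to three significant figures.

B ≈ 0.419 μT

On the axis of a circular loop, B = μ₀IR² / [2(R²+z²)^(3/2)].
R² + z² = (0.0875)² + (0.128)² = 0.02404 m², and (R²+z²)^(3/2) = 3.73×10⁻³ m³.
B = (4π×10⁻⁷ × 0.325 × 0.007656) / (2 × 3.73×10⁻³) = 4.19×10⁻⁷ T.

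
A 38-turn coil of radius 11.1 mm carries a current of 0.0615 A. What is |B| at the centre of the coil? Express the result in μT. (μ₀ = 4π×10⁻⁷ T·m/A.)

For an N-turn flat coil, B = Nμ₀I/(2R) with R = 0.0111 m.
B = 38 × 3.48×10⁻⁶ T = 1.32×10⁻⁴ T.

B ≈ 132 μT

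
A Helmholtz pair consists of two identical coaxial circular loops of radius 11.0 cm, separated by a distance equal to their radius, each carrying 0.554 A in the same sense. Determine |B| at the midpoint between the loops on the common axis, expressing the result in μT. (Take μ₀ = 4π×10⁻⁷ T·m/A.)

Each loop contributes B = μ₀IR²/[2(R²+z²)^(3/2)] on the axis, with z measured from that loop.
Loop 1 (z = 0.055 m): B₁ = 2.26×10⁻⁶ T. Loop 2 (z = 0.055 m): B₂ = 2.26×10⁻⁶ T.
The fields add: B = B₁ + B₂ = 4.53×10⁻⁶ T.

B ≈ 4.53 μT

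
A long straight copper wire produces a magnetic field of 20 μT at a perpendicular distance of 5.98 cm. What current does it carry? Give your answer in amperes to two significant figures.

For a long straight wire B = μ₀I/(2πd), so I = 2πdB/μ₀.
I = 2π × 0.0598 × 2.00×10⁻⁵ / (4π×10⁻⁷) = 5.98 A.

I ≈ 6.0 A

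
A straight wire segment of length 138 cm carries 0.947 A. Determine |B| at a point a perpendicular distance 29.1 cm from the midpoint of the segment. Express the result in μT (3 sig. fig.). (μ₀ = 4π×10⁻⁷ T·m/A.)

For a finite straight segment, B = (μ₀I/4πd)(sinθ₁ + sinθ₂), where θ₁, θ₂ are the angles from the perpendicular to each end.
The perpendicular from the point meets the wire at its midpoint, so each end is L/2 = 0.69 m away along the wire.
sinθ₁ = 0.69/√(0.69²+0.291²) = 0.9214; sinθ₂ = 0.69/√(0.69²+0.291²) = 0.9214.
B = (4π×10⁻⁷ × 0.947) / (4π × 0.291) × (0.9214 + 0.9214) = 6.00×10⁻⁷ T.

B ≈ 0.600 μT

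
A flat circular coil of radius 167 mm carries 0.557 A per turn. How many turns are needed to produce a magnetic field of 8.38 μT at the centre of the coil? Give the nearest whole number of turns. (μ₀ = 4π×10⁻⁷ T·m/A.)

N = 4

For an N-turn coil, B = Nμ₀I/(2R). A single turn gives B₁ = 2.10×10⁻⁶ T with R = 0.167 m.
N = B/B₁ = 8.38×10⁻⁶ / 2.10×10⁻⁶ = 4.00.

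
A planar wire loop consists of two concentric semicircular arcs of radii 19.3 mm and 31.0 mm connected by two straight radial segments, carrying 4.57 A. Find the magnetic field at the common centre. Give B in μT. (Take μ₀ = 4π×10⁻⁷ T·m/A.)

The radial connectors point toward the centre, so dl × r̂ = 0 and they contribute nothing.
Each semicircle gives μ₀I/(4R): inner arc 7.44×10⁻⁵ T, outer arc 4.63×10⁻⁵ T.
The two arcs carry current in opposite angular senses, so their fields oppose: B = |7.44×10⁻⁵ − 4.63×10⁻⁵| = 2.81×10⁻⁵ T.

B ≈ 28.1 μT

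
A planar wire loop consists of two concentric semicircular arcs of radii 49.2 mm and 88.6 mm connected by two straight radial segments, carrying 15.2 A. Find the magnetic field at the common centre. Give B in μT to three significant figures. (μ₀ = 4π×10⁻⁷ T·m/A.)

B ≈ 43.2 μT

The radial connectors point toward the centre, so dl × r̂ = 0 and they contribute nothing.
Each semicircle gives μ₀I/(4R): inner arc 9.71×10⁻⁵ T, outer arc 5.39×10⁻⁵ T.
The two arcs carry current in opposite angular senses, so their fields oppose: B = |9.71×10⁻⁵ − 5.39×10⁻⁵| = 4.32×10⁻⁵ T.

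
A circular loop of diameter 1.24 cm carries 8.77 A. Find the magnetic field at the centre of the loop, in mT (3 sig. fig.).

At the centre of a circular loop the Biot–Savart law gives B = μ₀I/(2R) (so R = 0.0062 m).
B = (4π×10⁻⁷ × 8.77) / (2 × 0.0062) = 8.89×10⁻⁴ T.

B ≈ 0.889 mT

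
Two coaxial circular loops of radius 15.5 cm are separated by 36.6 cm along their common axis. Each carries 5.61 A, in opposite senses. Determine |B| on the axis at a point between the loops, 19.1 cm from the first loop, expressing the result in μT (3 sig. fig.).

B ≈ 0.939 μT

Each loop contributes B = μ₀IR²/[2(R²+z²)^(3/2)] on the axis, with z measured from that loop.
Loop 1 (z = 0.191 m): B₁ = 5.69×10⁻⁶ T. Loop 2 (z = 0.175 m): B₂ = 6.63×10⁻⁶ T.
The fields oppose: B = |B₁ − B₂| = 9.39×10⁻⁷ T.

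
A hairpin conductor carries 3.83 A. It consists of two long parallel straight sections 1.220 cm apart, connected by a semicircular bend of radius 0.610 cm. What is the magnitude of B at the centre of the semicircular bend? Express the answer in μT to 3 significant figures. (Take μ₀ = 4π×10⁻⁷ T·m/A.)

The semicircular arc contributes B_arc = μ₀I·π/(4πR) = μ₀I/(4R) = 1.97×10⁻⁴ T.
Each semi-infinite lead is at perpendicular distance R = 0.0061 m from the centre, with the perpendicular foot at its near end, so it contributes μ₀I/(4πR); both point the same way, together 1.26×10⁻⁴ T.
Arc and leads all point the same direction: B = 1.97×10⁻⁴ + 1.26×10⁻⁴ = 3.23×10⁻⁴ T.

B ≈ 323 μT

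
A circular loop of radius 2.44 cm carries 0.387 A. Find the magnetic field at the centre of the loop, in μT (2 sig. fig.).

At the centre of a circular loop the Biot–Savart law gives B = μ₀I/(2R).
B = (4π×10⁻⁷ × 0.387) / (2 × 0.0244) = 9.97×10⁻⁶ T.

B ≈ 10 μT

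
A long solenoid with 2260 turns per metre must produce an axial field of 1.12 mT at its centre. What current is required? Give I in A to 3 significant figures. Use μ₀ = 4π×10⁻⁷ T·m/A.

I ≈ 0.394 A

Inside a long solenoid B = μ₀nI with n = 2260 m⁻¹, so I = B/(μ₀n).
I = 1.12×10⁻³ / (4π×10⁻⁷ × 2260) = 0.394 A.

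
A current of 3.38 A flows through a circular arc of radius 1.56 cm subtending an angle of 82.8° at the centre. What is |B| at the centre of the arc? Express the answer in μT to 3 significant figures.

B ≈ 31.3 μT

The Biot–Savart field of a circular arc at its centre is B = μ₀Iφ/(4πR), with φ = 1.445 rad.
B = (4π×10⁻⁷ × 3.38 × 1.445) / (4π × 0.0156) = 3.13×10⁻⁵ T.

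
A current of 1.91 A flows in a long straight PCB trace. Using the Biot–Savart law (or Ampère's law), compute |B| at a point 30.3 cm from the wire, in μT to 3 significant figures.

B ≈ 1.26 μT

For an infinitely long straight wire, B = μ₀I/(2πd).
B = (4π×10⁻⁷ × 1.91) / (2π × 0.303) = 1.26×10⁻⁶ T.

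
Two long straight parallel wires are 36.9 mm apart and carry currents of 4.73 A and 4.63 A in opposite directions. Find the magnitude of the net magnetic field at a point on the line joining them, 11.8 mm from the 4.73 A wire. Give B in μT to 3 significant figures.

Each long wire gives B = μ₀I/(2πd). Distances are d₁ = 0.0118 m and d₂ = 0.0251 m.
B₁ = 8.02×10⁻⁵ T, B₂ = 3.69×10⁻⁵ T.
Between antiparallel currents both contributions point the same way, so they add. B = B₁ + B₂ = 8.02×10⁻⁵ + 3.69×10⁻⁵ = 1.17×10⁻⁴ T.

B ≈ 117 μT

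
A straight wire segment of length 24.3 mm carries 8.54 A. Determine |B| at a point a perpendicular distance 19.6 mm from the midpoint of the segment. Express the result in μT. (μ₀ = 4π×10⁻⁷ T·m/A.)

B ≈ 45.9 μT

For a finite straight segment, B = (μ₀I/4πd)(sinθ₁ + sinθ₂), where θ₁, θ₂ are the angles from the perpendicular to each end.
The perpendicular from the point meets the wire at its midpoint, so each end is L/2 = 0.01215 m away along the wire.
sinθ₁ = 0.01215/√(0.01215²+0.0196²) = 0.5269; sinθ₂ = 0.01215/√(0.01215²+0.0196²) = 0.5269.
B = (4π×10⁻⁷ × 8.54) / (4π × 0.0196) × (0.5269 + 0.5269) = 4.59×10⁻⁵ T.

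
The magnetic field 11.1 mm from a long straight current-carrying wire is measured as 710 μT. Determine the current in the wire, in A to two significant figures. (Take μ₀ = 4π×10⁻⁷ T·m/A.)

I ≈ 39 A

For a long straight wire B = μ₀I/(2πd), so I = 2πdB/μ₀.
I = 2π × 0.0111 × 7.10×10⁻⁴ / (4π×10⁻⁷) = 39.4 A.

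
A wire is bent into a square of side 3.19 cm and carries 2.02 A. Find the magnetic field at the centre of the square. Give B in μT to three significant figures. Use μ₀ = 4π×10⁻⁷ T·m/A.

B ≈ 71.6 μT

Each side is a finite straight segment at perpendicular distance d = a/(2 tan(π/4)) = 0.01595 m from the centre, with end-angles ±π/4.
One side contributes B₁ = (μ₀I/4πd)·2 sin(π/4) = 1.79×10⁻⁵ T.
All 4 sides add in the same direction: B = 4 × 1.79×10⁻⁵ = 7.16×10⁻⁵ T.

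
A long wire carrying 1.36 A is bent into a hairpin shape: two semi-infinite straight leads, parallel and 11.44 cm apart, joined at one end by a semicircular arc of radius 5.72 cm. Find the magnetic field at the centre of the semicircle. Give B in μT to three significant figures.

B ≈ 12.2 μT

The semicircular arc contributes B_arc = μ₀I·π/(4πR) = μ₀I/(4R) = 7.47×10⁻⁶ T.
Each semi-infinite lead is at perpendicular distance R = 0.0572 m from the centre, with the perpendicular foot at its near end, so it contributes μ₀I/(4πR); both point the same way, together 4.76×10⁻⁶ T.
Arc and leads all point the same direction: B = 7.47×10⁻⁶ + 4.76×10⁻⁶ = 1.22×10⁻⁵ T.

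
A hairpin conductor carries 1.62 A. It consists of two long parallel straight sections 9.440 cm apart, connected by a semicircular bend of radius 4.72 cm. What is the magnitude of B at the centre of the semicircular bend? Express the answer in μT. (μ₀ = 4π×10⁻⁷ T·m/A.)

B ≈ 17.6 μT

The semicircular arc contributes B_arc = μ₀I·π/(4πR) = μ₀I/(4R) = 1.08×10⁻⁵ T.
Each semi-infinite lead is at perpendicular distance R = 0.0472 m from the centre, with the perpendicular foot at its near end, so it contributes μ₀I/(4πR); both point the same way, together 6.86×10⁻⁶ T.
Arc and leads all point the same direction: B = 1.08×10⁻⁵ + 6.86×10⁻⁶ = 1.76×10⁻⁵ T.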